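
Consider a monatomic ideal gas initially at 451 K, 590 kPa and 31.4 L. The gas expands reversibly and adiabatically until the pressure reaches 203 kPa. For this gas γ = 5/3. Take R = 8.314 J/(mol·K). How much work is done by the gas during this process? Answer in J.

9650 J

n = P₁V₁/(RT₁) = 590×31.4/(8.314×451) = 4.94 mol.
Adiabatic: T₂/T₁ = (P₂/P₁)^((γ−1)/γ) ⇒ T₂ = 451×(0.344)^0.400 = 294 K; V₂ = 59.6 L.
ΔU = nCvΔT = 4.94×12.5×(294−451) = -9650 J.
Q = 0 for an adiabatic process, so W = −ΔU = 9650 J.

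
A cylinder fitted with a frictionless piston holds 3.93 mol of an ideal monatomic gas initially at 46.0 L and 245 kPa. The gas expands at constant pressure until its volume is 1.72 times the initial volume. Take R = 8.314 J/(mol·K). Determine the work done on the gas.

-8110 J

T₁ = P₁V₁/(nR) = 245×46.0/(3.93×8.314) = 345 K.
Isobaric: P stays 245 kPa; V/T = const ⇒ T₂ = 593 K, V₂ = 79.1 L.
W = PΔV = 245×(79.1−46.0) kPa·L = 8110 J.
Work done on the gas = −W_by = -8110 J.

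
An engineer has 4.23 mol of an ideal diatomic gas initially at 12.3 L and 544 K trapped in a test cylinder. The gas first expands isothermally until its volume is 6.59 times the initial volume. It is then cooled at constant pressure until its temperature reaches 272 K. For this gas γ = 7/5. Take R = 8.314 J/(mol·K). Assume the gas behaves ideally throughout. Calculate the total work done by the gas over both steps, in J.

26500 J

P₁ = nRT₁/V₁ = 4.23×8.314×544/12.3 = 1560 kPa.
Step 1 — Isothermal: T stays 544 K; PV = const ⇒ V₂ = 81.1 L, P₂ = 236 kPa.
ΔU = 0 (ideal gas, T constant).
W = nRT ln(V₂/V₁) = 4.23×8.314×544×ln(6.59) = 36100 J.
Q = ΔU + W = 36100 J.
State after step 1: P = 236 kPa, V = 81.1 L, T = 544 K.
Step 2 — Isobaric: P stays 236 kPa; V/T = const ⇒ T₂ = 272 K, V₂ = 40.5 L.
W = PΔV = 236×(40.5−81.1) kPa·L = -9570 J.
ΔU = nCvΔT = 4.23×20.8×(272−544) = -23900 J.
Q = ΔU + W = nCpΔT = -33500 J.
Net over both steps: W = 26500 J, Q = 2590 J, ΔU = -23900 J.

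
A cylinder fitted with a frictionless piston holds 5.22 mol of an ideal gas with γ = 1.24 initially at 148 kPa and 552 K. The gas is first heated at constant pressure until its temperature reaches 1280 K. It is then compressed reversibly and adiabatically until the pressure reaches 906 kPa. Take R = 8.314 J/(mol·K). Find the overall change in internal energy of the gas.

229000 J

V₁ = nRT₁/P₁ = 5.22×8.314×552/148 = 162 L.
Step 1 — Isobaric: P stays 148 kPa; V/T = const ⇒ T₂ = 1280 K, V₂ = 375 L.
W = PΔV = 148×(375−162) kPa·L = 31600 J.
ΔU = nCvΔT = 5.22×34.6×(1280−552) = 132000 J.
Q = ΔU + W = nCpΔT = 163000 J.
State after step 1: P = 148 kPa, V = 375 L, T = 1280 K.
Step 2 — Adiabatic: T₂/T₁ = (P₂/P₁)^((γ−1)/γ) ⇒ T₂ = 1280×(6.12)^0.194 = 1820 K; V₂ = 87.1 L.
ΔU = nCvΔT = 5.22×34.6×(1820−1280) = 97200 J.
Q = 0 for an adiabatic process, so W = −ΔU = -97200 J.
Net over both steps: W = -65600 J, Q = 163000 J, ΔU = 229000 J.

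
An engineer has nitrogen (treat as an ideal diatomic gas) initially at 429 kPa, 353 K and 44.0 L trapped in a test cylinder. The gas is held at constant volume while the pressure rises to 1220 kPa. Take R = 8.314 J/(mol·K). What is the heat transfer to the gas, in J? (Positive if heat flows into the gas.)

n = P₁V₁/(RT₁) = 429×44.0/(8.314×353) = 6.43 mol.
Isochoric: V stays 44.0 L; P/T = const ⇒ T₂ = 1000 K, P₂ = 1220 kPa.
W = 0 (no volume change).
ΔU = nCvΔT = 6.43×20.8×(1000−353) = 87000 J.
Q = ΔU = 87000 J.

87000 J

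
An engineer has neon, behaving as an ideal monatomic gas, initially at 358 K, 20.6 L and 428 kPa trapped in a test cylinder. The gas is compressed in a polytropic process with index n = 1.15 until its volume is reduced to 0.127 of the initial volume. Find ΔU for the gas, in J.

n = P₁V₁/(RT₁) = 428×20.6/(8.314×358) = 2.96 mol.
Polytropic n=1.15: T₂ = T₁(V₁/V₂)^(n−1) = 358×(7.87)^0.15 = 488 K; P₂ = P₁(V₁/V₂)^n = 4590 kPa.
For an ideal gas ΔU = nCvΔT with Cv = (3/2)R = 12.5 J/(mol·K).
ΔU = 2.96×12.5×(488−358) = 4800 J.

4800 J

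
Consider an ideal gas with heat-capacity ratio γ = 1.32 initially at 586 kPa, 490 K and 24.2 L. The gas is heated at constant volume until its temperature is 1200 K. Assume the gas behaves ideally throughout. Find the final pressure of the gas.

Isochoric: V stays 24.2 L; P/T = const ⇒ T₂ = 1200 K, P₂ = 1440 kPa.

1440 kPa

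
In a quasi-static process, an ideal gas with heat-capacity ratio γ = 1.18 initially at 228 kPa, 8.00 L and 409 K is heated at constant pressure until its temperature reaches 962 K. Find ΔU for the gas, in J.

n = P₁V₁/(RT₁) = 228×8.00/(8.314×409) = 0.536 mol.
Isobaric: P stays 228 kPa; V/T = const ⇒ T₂ = 962 K, V₂ = 18.8 L.
For an ideal gas ΔU = nCvΔT with Cv = R/(γ−1) = 46.2 J/(mol·K).
ΔU = 0.536×46.2×(962−409) = 13700 J.

13700 J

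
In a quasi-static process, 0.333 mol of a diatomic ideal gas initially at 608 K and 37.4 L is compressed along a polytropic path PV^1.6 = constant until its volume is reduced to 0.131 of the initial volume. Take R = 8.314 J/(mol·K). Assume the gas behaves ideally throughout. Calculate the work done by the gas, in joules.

-6690 J

P₁ = nRT₁/V₁ = 0.333×8.314×608/37.4 = 45.0 kPa.
Polytropic n=1.6: T₂ = T₁(V₁/V₂)^(n−1) = 608×(7.63)^0.60 = 2060 K; P₂ = P₁(V₁/V₂)^n = 1160 kPa.
W = (P₁V₁−P₂V₂)/(n−1) = (45.0×37.4−1160×4.90)/0.60 = -6690 J.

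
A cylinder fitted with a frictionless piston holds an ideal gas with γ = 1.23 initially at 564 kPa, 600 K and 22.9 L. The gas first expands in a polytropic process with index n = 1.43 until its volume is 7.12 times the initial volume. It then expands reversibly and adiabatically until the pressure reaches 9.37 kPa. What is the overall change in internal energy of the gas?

-37200 J

n = P₁V₁/(RT₁) = 564×22.9/(8.314×600) = 2.59 mol.
Step 1 — Polytropic n=1.43: T₂ = T₁(V₁/V₂)^(n−1) = 600×(0.140)^0.43 = 258 K; P₂ = P₁(V₁/V₂)^n = 34.1 kPa.
W = (P₁V₁−P₂V₂)/(n−1) = (564×22.9−34.1×163)/0.43 = 17100 J.
ΔU = nCvΔT = 2.59×36.1×(258−600) = -32000 J.
Q = ΔU + W = -14900 J.
State after step 1: P = 34.1 kPa, V = 163 L, T = 258 K.
Step 2 — Adiabatic: T₂/T₁ = (P₂/P₁)^((γ−1)/γ) ⇒ T₂ = 258×(0.275)^0.187 = 203 K; V₂ = 466 L.
ΔU = nCvΔT = 2.59×36.1×(203−258) = -5180 J.
Q = 0 for an adiabatic process, so W = −ΔU = 5180 J.
Net over both steps: W = 22300 J, Q = -14900 J, ΔU = -37200 J.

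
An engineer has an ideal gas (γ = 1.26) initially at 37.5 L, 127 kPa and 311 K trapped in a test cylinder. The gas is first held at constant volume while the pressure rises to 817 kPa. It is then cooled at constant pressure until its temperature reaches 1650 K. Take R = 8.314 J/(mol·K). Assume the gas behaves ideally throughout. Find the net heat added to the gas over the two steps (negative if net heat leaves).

73500 J

n = P₁V₁/(RT₁) = 127×37.5/(8.314×311) = 1.84 mol.
Step 1 — Isochoric: V stays 37.5 L; P/T = const ⇒ T₂ = 2000 K, P₂ = 817 kPa.
W = 0 (no volume change).
ΔU = nCvΔT = 1.84×32.0×(2000−311) = 99500 J.
Q = ΔU = 99500 J.
State after step 1: P = 817 kPa, V = 37.5 L, T = 2000 K.
Step 2 — Isobaric: P stays 817 kPa; V/T = const ⇒ T₂ = 1650 K, V₂ = 30.9 L.
W = PΔV = 817×(30.9−37.5) kPa·L = -5370 J.
ΔU = nCvΔT = 1.84×32.0×(1650−2000) = -20700 J.
Q = ΔU + W = nCpΔT = -26000 J.
Net over both steps: W = -5370 J, Q = 73500 J, ΔU = 78900 J.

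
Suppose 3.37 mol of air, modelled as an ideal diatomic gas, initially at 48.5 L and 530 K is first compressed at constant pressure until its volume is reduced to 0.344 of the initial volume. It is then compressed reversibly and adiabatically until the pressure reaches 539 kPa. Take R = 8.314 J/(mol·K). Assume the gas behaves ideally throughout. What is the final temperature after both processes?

P₁ = nRT₁/V₁ = 3.37×8.314×530/48.5 = 306 kPa.
Step 1 — Isobaric: P stays 306 kPa; V/T = const ⇒ T₂ = 182 K, V₂ = 16.7 L.
W = PΔV = 306×(16.7−48.5) kPa·L = -9740 J.
ΔU = nCvΔT = 3.37×20.8×(182−530) = -24400 J.
Q = ΔU + W = nCpΔT = -34100 J.
State after step 1: P = 306 kPa, V = 16.7 L, T = 182 K.
Step 2 — Adiabatic: T₂/T₁ = (P₂/P₁)^((γ−1)/γ) ⇒ T₂ = 182×(1.76)^0.286 = 214 K; V₂ = 11.1 L.
ΔU = nCvΔT = 3.37×20.8×(214−182) = 2240 J.
Q = 0 for an adiabatic process, so W = −ΔU = -2240 J.
Net over both steps: W = -12000 J, Q = -34100 J, ΔU = -22100 J.

214 K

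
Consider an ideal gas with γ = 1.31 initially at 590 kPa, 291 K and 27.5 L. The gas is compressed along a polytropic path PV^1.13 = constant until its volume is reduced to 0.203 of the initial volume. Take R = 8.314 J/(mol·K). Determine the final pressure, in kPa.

3580 kPa

Polytropic n=1.13: T₂ = T₁(V₁/V₂)^(n−1) = 291×(4.93)^0.13 = 358 K; P₂ = P₁(V₁/V₂)^n = 3580 kPa.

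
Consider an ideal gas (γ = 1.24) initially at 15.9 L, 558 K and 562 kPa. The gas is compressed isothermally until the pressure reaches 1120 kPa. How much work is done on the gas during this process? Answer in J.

6160 J

n = P₁V₁/(RT₁) = 562×15.9/(8.314×558) = 1.93 mol.
Isothermal: T stays 558 K; PV = const ⇒ V₂ = 7.98 L, P₂ = 1120 kPa.
W = nRT ln(V₂/V₁) = 1.93×8.314×558×ln(0.502) = -6160 J.
Work done on the gas = −W_by = 6160 J.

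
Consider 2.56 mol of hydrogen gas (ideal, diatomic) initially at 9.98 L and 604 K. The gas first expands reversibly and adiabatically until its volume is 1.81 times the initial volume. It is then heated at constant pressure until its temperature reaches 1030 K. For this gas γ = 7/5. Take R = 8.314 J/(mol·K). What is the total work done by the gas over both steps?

P₁ = nRT₁/V₁ = 2.56×8.314×604/9.98 = 1290 kPa.
Step 1 — Adiabatic: TV^(γ−1) = const ⇒ T₂ = 604×(0.552)^0.400 = 476 K; PV^γ = const ⇒ P₂ = 561 kPa.
ΔU = nCvΔT = 2.56×20.8×(476−604) = -6790 J.
Q = 0 for an adiabatic process, so W = −ΔU = 6790 J.
State after step 1: P = 561 kPa, V = 18.1 L, T = 476 K.
Step 2 — Isobaric: P stays 561 kPa; V/T = const ⇒ T₂ = 1030 K, V₂ = 39.1 L.
W = PΔV = 561×(39.1−18.1) kPa·L = 11800 J.
ΔU = nCvΔT = 2.56×20.8×(1030−476) = 29500 J.
Q = ΔU + W = nCpΔT = 41200 J.
Net over both steps: W = 18600 J, Q = 41200 J, ΔU = 22700 J.

18600 J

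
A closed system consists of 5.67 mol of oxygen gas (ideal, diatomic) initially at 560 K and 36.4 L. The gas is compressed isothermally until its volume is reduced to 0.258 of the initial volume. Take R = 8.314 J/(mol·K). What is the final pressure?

P₁ = nRT₁/V₁ = 5.67×8.314×560/36.4 = 725 kPa.
Isothermal: T stays 560 K; PV = const ⇒ V₂ = 9.39 L, P₂ = 2810 kPa.

2810 kPa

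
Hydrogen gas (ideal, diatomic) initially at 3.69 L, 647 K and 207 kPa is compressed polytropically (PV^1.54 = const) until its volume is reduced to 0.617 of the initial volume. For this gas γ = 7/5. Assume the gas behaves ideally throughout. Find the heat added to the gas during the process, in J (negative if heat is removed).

147 J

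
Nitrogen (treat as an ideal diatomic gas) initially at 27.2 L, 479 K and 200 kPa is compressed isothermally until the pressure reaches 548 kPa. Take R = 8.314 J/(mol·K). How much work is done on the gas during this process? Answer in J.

n = P₁V₁/(RT₁) = 200×27.2/(8.314×479) = 1.37 mol.
Isothermal: T stays 479 K; PV = const ⇒ V₂ = 9.93 L, P₂ = 548 kPa.
W = nRT ln(V₂/V₁) = 1.37×8.314×479×ln(0.365) = -5480 J.
Work done on the gas = −W_by = 5480 J.

5480 J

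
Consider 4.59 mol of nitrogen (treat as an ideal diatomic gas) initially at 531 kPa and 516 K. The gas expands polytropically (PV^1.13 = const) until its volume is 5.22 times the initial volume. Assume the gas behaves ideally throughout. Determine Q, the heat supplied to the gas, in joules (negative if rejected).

19800 J

V₁ = nRT₁/P₁ = 4.59×8.314×516/531 = 37.1 L.
Polytropic n=1.13: T₂ = T₁(V₁/V₂)^(n−1) = 516×(0.192)^0.13 = 416 K; P₂ = P₁(V₁/V₂)^n = 82.1 kPa.
W = (P₁V₁−P₂V₂)/(n−1) = (531×37.1−82.1×194)/0.13 = 29300 J.
ΔU = nCvΔT = 4.59×20.8×(416−516) = -9520 J.
Q = ΔU + W = 19800 J.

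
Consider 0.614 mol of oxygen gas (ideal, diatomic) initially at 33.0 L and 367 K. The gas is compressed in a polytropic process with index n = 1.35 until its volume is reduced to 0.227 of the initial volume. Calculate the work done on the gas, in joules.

P₁ = nRT₁/V₁ = 0.614×8.314×367/33.0 = 56.8 kPa.
Polytropic n=1.35: T₂ = T₁(V₁/V₂)^(n−1) = 367×(4.41)^0.35 = 617 K; P₂ = P₁(V₁/V₂)^n = 420 kPa.
W = (P₁V₁−P₂V₂)/(n−1) = (56.8×33.0−420×7.49)/0.35 = -3640 J.
Work done on the gas = −W_by = 3640 J.

3640 J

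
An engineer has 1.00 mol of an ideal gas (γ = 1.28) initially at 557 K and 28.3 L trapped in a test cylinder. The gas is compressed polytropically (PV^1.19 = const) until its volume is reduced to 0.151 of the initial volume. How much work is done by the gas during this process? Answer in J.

P₁ = nRT₁/V₁ = 1.00×8.314×557/28.3 = 164 kPa.
Polytropic n=1.19: T₂ = T₁(V₁/V₂)^(n−1) = 557×(6.62)^0.19 = 798 K; P₂ = P₁(V₁/V₂)^n = 1550 kPa.
W = (P₁V₁−P₂V₂)/(n−1) = (164×28.3−1550×4.27)/0.19 = -10500 J.

-10500 J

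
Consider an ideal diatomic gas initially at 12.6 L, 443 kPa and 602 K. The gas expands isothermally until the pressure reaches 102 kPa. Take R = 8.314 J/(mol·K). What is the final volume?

Isothermal: T stays 602 K; PV = const ⇒ V₂ = 54.7 L, P₂ = 102 kPa.

54.7 L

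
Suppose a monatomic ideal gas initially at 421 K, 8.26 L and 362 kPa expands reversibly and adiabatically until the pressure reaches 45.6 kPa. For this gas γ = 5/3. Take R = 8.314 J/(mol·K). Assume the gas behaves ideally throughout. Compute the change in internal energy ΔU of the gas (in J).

-2530 J

n = P₁V₁/(RT₁) = 362×8.26/(8.314×421) = 0.854 mol.
Adiabatic: T₂/T₁ = (P₂/P₁)^((γ−1)/γ) ⇒ T₂ = 421×(0.126)^0.400 = 184 K; V₂ = 28.6 L.
For an ideal gas ΔU = nCvΔT with Cv = (3/2)R = 12.5 J/(mol·K).
ΔU = 0.854×12.5×(184−421) = -2530 J.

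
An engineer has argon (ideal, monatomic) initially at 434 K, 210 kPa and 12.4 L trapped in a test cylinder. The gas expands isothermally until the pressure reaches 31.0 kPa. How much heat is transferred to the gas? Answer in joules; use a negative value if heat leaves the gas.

4980 J

n = P₁V₁/(RT₁) = 210×12.4/(8.314×434) = 0.722 mol.
Isothermal: T stays 434 K; PV = const ⇒ V₂ = 84.0 L, P₂ = 31.0 kPa.
ΔU = 0 (ideal gas, T constant).
W = nRT ln(V₂/V₁) = 0.722×8.314×434×ln(6.77) = 4980 J.
Q = ΔU + W = 4980 J.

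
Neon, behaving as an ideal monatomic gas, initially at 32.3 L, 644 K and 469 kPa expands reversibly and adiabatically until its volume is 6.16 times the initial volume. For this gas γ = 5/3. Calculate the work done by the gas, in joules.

n = P₁V₁/(RT₁) = 469×32.3/(8.314×644) = 2.83 mol.
Adiabatic: TV^(γ−1) = const ⇒ T₂ = 644×(0.162)^0.667 = 192 K; PV^γ = const ⇒ P₂ = 22.7 kPa.
ΔU = nCvΔT = 2.83×12.5×(192−644) = -16000 J.
Q = 0 for an adiabatic process, so W = −ΔU = 16000 J.

16000 J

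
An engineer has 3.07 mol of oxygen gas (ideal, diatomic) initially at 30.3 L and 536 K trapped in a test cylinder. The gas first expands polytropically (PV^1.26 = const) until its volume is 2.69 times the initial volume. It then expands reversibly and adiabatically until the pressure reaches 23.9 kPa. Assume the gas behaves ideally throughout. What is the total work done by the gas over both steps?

22100 J

P₁ = nRT₁/V₁ = 3.07×8.314×536/30.3 = 452 kPa.
Step 1 — Polytropic n=1.26: T₂ = T₁(V₁/V₂)^(n−1) = 536×(0.372)^0.26 = 414 K; P₂ = P₁(V₁/V₂)^n = 130 kPa.
W = (P₁V₁−P₂V₂)/(n−1) = (452×30.3−130×81.5)/0.26 = 11900 J.
ΔU = nCvΔT = 3.07×20.8×(414−536) = -7760 J.
Q = ΔU + W = 4180 J.
State after step 1: P = 130 kPa, V = 81.5 L, T = 414 K.
Step 2 — Adiabatic: T₂/T₁ = (P₂/P₁)^((γ−1)/γ) ⇒ T₂ = 414×(0.184)^0.286 = 256 K; V₂ = 273 L.
ΔU = nCvΔT = 3.07×20.8×(256−414) = -10100 J.
Q = 0 for an adiabatic process, so W = −ΔU = 10100 J.
Net over both steps: W = 22100 J, Q = 4180 J, ΔU = -17900 J.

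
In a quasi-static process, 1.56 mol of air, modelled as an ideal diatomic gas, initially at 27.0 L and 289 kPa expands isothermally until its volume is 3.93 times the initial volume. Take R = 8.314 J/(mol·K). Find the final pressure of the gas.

T₁ = P₁V₁/(nR) = 289×27.0/(1.56×8.314) = 602 K.
Isothermal: T stays 602 K; PV = const ⇒ V₂ = 106 L, P₂ = 73.5 kPa.

73.5 kPa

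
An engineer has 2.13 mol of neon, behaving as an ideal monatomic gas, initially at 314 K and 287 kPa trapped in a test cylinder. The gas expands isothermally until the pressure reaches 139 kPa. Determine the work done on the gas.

-4030 J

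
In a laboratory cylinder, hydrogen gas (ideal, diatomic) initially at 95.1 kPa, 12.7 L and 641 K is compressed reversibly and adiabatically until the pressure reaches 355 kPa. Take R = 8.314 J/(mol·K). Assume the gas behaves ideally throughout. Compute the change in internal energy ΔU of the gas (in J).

n = P₁V₁/(RT₁) = 95.1×12.7/(8.314×641) = 0.227 mol.
Adiabatic: T₂/T₁ = (P₂/P₁)^((γ−1)/γ) ⇒ T₂ = 641×(3.73)^0.286 = 934 K; V₂ = 4.96 L.
For an ideal gas ΔU = nCvΔT with Cv = (5/2)R = 20.8 J/(mol·K).
ΔU = 0.227×20.8×(934−641) = 1380 J.

1380 J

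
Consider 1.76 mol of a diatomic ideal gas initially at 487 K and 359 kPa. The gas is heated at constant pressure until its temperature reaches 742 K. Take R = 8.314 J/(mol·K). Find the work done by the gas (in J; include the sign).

3730 J

V₁ = nRT₁/P₁ = 1.76×8.314×487/359 = 19.8 L.
Isobaric: P stays 359 kPa; V/T = const ⇒ T₂ = 742 K, V₂ = 30.2 L.
W = PΔV = 359×(30.2−19.8) kPa·L = 3730 J.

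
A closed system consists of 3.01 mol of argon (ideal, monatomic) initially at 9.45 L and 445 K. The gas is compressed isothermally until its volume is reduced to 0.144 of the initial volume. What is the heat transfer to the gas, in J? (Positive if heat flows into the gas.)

P₁ = nRT₁/V₁ = 3.01×8.314×445/9.45 = 1180 kPa.
Isothermal: T stays 445 K; PV = const ⇒ V₂ = 1.36 L, P₂ = 8180 kPa.
ΔU = 0 (ideal gas, T constant).
W = nRT ln(V₂/V₁) = 3.01×8.314×445×ln(0.144) = -21600 J.
Q = ΔU + W = -21600 J.

-21600 J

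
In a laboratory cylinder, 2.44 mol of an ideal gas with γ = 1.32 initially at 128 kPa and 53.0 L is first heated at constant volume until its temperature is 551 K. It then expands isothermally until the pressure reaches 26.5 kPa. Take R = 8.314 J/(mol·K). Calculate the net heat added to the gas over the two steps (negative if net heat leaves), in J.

T₁ = P₁V₁/(nR) = 128×53.0/(2.44×8.314) = 334 K.
Step 1 — Isochoric: V stays 53.0 L; P/T = const ⇒ T₂ = 551 K, P₂ = 211 kPa.
W = 0 (no volume change).
ΔU = nCvΔT = 2.44×26.0×(551−334) = 13700 J.
Q = ΔU = 13700 J.
State after step 1: P = 211 kPa, V = 53.0 L, T = 551 K.
Step 2 — Isothermal: T stays 551 K; PV = const ⇒ V₂ = 422 L, P₂ = 26.5 kPa.
ΔU = 0 (ideal gas, T constant).
W = nRT ln(V₂/V₁) = 2.44×8.314×551×ln(7.96) = 23200 J.
Q = ΔU + W = 23200 J.
Net over both steps: W = 23200 J, Q = 36900 J, ΔU = 13700 J.

36900 J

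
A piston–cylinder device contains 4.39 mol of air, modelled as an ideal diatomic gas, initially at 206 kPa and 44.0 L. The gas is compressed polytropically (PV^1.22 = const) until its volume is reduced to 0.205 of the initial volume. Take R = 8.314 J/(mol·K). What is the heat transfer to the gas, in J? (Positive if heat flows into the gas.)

T₁ = P₁V₁/(nR) = 206×44.0/(4.39×8.314) = 248 K.
Polytropic n=1.22: T₂ = T₁(V₁/V₂)^(n−1) = 248×(4.88)^0.22 = 352 K; P₂ = P₁(V₁/V₂)^n = 1420 kPa.
W = (P₁V₁−P₂V₂)/(n−1) = (206×44.0−1420×9.02)/0.22 = -17200 J.
ΔU = nCvΔT = 4.39×20.8×(352−248) = 9450 J.
Q = ΔU + W = -7730 J.

-7730 J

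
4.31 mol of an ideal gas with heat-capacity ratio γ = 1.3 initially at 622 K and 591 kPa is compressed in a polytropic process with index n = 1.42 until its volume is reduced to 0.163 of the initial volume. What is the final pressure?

V₁ = nRT₁/P₁ = 4.31×8.314×622/591 = 37.7 L.
Polytropic n=1.42: T₂ = T₁(V₁/V₂)^(n−1) = 622×(6.13)^0.42 = 1330 K; P₂ = P₁(V₁/V₂)^n = 7770 kPa.

7770 kPa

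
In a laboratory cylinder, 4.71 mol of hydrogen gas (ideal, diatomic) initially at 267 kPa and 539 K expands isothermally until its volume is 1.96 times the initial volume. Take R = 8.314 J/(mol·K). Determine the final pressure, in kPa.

136 kPa

V₁ = nRT₁/P₁ = 4.71×8.314×539/267 = 79.1 L.
Isothermal: T stays 539 K; PV = const ⇒ V₂ = 155 L, P₂ = 136 kPa.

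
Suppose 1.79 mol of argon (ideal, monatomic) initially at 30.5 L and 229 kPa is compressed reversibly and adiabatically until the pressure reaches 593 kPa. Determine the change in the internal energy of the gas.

4850 J

T₁ = P₁V₁/(nR) = 229×30.5/(1.79×8.314) = 469 K.
Adiabatic: T₂/T₁ = (P₂/P₁)^((γ−1)/γ) ⇒ T₂ = 469×(2.59)^0.400 = 687 K; V₂ = 17.2 L.
For an ideal gas ΔU = nCvΔT with Cv = (3/2)R = 12.5 J/(mol·K).
ΔU = 1.79×12.5×(687−469) = 4850 J.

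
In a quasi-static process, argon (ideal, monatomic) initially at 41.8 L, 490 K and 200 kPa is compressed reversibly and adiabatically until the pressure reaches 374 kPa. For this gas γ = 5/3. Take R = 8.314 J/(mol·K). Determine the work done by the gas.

-3570 J

n = P₁V₁/(RT₁) = 200×41.8/(8.314×490) = 2.05 mol.
Adiabatic: T₂/T₁ = (P₂/P₁)^((γ−1)/γ) ⇒ T₂ = 490×(1.87)^0.400 = 629 K; V₂ = 28.7 L.
ΔU = nCvΔT = 2.05×12.5×(629−490) = 3570 J.
Q = 0 for an adiabatic process, so W = −ΔU = -3570 J.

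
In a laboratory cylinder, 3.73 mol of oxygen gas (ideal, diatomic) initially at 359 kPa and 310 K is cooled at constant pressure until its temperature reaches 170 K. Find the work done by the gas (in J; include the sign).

V₁ = nRT₁/P₁ = 3.73×8.314×310/359 = 26.8 L.
Isobaric: P stays 359 kPa; V/T = const ⇒ T₂ = 170 K, V₂ = 14.7 L.
W = PΔV = 359×(14.7−26.8) kPa·L = -4340 J.

-4340 J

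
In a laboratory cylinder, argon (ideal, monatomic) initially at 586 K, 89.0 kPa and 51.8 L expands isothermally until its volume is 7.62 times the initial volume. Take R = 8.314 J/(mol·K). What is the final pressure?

Isothermal: T stays 586 K; PV = const ⇒ V₂ = 395 L, P₂ = 11.7 kPa.

11.7 kPa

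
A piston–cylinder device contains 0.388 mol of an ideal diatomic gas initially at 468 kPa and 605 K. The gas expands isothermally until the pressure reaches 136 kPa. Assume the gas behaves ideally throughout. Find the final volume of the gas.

14.4 L

V₁ = nRT₁/P₁ = 0.388×8.314×605/468 = 4.17 L.
Isothermal: T stays 605 K; PV = const ⇒ V₂ = 14.4 L, P₂ = 136 kPa.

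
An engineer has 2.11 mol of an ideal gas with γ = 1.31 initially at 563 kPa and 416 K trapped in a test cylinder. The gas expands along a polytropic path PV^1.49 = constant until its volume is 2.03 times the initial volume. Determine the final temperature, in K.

294 K

V₁ = nRT₁/P₁ = 2.11×8.314×416/563 = 13.0 L.
Polytropic n=1.49: T₂ = T₁(V₁/V₂)^(n−1) = 416×(0.493)^0.49 = 294 K; P₂ = P₁(V₁/V₂)^n = 196 kPa.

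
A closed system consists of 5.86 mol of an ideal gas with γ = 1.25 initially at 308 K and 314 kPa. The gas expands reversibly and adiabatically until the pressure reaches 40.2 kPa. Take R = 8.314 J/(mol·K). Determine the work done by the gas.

20200 J

V₁ = nRT₁/P₁ = 5.86×8.314×308/314 = 47.8 L.
Adiabatic: T₂/T₁ = (P₂/P₁)^((γ−1)/γ) ⇒ T₂ = 308×(0.128)^0.200 = 204 K; V₂ = 247 L.
ΔU = nCvΔT = 5.86×33.3×(204−308) = -20200 J.
Q = 0 for an adiabatic process, so W = −ΔU = 20200 J.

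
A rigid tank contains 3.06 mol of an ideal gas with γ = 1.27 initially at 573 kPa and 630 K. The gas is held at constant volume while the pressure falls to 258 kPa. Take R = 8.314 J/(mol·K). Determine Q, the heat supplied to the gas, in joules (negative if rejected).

-32600 J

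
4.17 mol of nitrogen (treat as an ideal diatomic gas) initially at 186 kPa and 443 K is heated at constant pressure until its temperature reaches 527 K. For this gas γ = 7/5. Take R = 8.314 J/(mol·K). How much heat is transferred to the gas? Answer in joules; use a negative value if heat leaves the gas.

10200 J

V₁ = nRT₁/P₁ = 4.17×8.314×443/186 = 82.6 L.
Isobaric: P stays 186 kPa; V/T = const ⇒ T₂ = 527 K, V₂ = 98.2 L.
W = PΔV = 186×(98.2−82.6) kPa·L = 2910 J.
ΔU = nCvΔT = 4.17×20.8×(527−443) = 7280 J.
Q = ΔU + W = nCpΔT = 10200 J.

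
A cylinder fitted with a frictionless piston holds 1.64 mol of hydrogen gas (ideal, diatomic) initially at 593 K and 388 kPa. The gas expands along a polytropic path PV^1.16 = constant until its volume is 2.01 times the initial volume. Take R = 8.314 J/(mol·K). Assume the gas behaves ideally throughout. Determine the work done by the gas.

V₁ = nRT₁/P₁ = 1.64×8.314×593/388 = 20.8 L.
Polytropic n=1.16: T₂ = T₁(V₁/V₂)^(n−1) = 593×(0.498)^0.16 = 530 K; P₂ = P₁(V₁/V₂)^n = 173 kPa.
W = (P₁V₁−P₂V₂)/(n−1) = (388×20.8−173×41.9)/0.16 = 5340 J.

5340 J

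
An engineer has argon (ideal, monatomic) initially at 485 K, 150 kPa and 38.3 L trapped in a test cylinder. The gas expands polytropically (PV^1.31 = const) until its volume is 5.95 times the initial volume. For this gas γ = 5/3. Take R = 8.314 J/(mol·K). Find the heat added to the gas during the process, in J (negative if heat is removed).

4210 J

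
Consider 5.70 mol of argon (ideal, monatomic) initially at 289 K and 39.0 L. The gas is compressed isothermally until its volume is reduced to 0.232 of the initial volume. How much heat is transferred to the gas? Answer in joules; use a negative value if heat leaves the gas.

P₁ = nRT₁/V₁ = 5.70×8.314×289/39.0 = 351 kPa.
Isothermal: T stays 289 K; PV = const ⇒ V₂ = 9.05 L, P₂ = 1510 kPa.
ΔU = 0 (ideal gas, T constant).
W = nRT ln(V₂/V₁) = 5.70×8.314×289×ln(0.232) = -20000 J.
Q = ΔU + W = -20000 J.

-20000 J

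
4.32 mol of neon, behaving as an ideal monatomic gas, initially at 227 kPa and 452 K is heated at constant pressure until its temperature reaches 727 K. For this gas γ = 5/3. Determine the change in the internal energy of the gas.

14800 J

V₁ = nRT₁/P₁ = 4.32×8.314×452/227 = 71.5 L.
Isobaric: P stays 227 kPa; V/T = const ⇒ T₂ = 727 K, V₂ = 115 L.
For an ideal gas ΔU = nCvΔT with Cv = (3/2)R = 12.5 J/(mol·K).
ΔU = 4.32×12.5×(727−452) = 14800 J.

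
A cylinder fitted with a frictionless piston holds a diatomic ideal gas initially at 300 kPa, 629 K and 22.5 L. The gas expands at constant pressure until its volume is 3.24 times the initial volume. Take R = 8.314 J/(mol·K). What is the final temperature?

2040 K

Isobaric: P stays 300 kPa; V/T = const ⇒ T₂ = 2040 K, V₂ = 72.9 L.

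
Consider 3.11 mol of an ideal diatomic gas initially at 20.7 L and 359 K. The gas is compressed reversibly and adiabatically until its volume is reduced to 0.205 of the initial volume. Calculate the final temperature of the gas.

P₁ = nRT₁/V₁ = 3.11×8.314×359/20.7 = 448 kPa.
Adiabatic: TV^(γ−1) = const ⇒ T₂ = 359×(4.88)^0.400 = 677 K; PV^γ = const ⇒ P₂ = 4120 kPa.

677 K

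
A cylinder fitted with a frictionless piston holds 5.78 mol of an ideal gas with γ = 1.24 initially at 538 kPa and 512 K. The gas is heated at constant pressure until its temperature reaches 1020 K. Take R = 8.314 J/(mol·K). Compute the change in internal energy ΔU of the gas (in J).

V₁ = nRT₁/P₁ = 5.78×8.314×512/538 = 45.7 L.
Isobaric: P stays 538 kPa; V/T = const ⇒ T₂ = 1020 K, V₂ = 91.1 L.
For an ideal gas ΔU = nCvΔT with Cv = R/(γ−1) = 34.6 J/(mol·K).
ΔU = 5.78×34.6×(1020−512) = 102000 J.

102000 J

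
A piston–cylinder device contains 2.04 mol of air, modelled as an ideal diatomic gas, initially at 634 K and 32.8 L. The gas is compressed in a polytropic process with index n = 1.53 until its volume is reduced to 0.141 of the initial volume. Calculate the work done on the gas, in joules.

37000 J

P₁ = nRT₁/V₁ = 2.04×8.314×634/32.8 = 328 kPa.
Polytropic n=1.53: T₂ = T₁(V₁/V₂)^(n−1) = 634×(7.09)^0.53 = 1790 K; P₂ = P₁(V₁/V₂)^n = 6570 kPa.
W = (P₁V₁−P₂V₂)/(n−1) = (328×32.8−6570×4.62)/0.53 = -37000 J.
Work done on the gas = −W_by = 37000 J.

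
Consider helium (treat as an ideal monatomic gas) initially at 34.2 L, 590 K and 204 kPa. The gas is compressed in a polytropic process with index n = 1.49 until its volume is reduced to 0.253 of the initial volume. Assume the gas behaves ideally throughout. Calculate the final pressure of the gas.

Polytropic n=1.49: T₂ = T₁(V₁/V₂)^(n−1) = 590×(3.95)^0.49 = 1160 K; P₂ = P₁(V₁/V₂)^n = 1580 kPa.

1580 kPa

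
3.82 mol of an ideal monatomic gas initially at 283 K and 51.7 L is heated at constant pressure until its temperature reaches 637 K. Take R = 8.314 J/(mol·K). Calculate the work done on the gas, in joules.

-11200 J

P₁ = nRT₁/V₁ = 3.82×8.314×283/51.7 = 174 kPa.
Isobaric: P stays 174 kPa; V/T = const ⇒ T₂ = 637 K, V₂ = 116 L.
W = PΔV = 174×(116−51.7) kPa·L = 11200 J.
Work done on the gas = −W_by = -11200 J.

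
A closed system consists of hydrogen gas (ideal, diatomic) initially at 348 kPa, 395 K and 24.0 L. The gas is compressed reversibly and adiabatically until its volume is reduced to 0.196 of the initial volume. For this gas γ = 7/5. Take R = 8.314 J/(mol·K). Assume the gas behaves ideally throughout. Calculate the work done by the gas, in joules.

-19200 J

n = P₁V₁/(RT₁) = 348×24.0/(8.314×395) = 2.54 mol.
Adiabatic: TV^(γ−1) = const ⇒ T₂ = 395×(5.10)^0.400 = 758 K; PV^γ = const ⇒ P₂ = 3410 kPa.
ΔU = nCvΔT = 2.54×20.8×(758−395) = 19200 J.
Q = 0 for an adiabatic process, so W = −ΔU = -19200 J.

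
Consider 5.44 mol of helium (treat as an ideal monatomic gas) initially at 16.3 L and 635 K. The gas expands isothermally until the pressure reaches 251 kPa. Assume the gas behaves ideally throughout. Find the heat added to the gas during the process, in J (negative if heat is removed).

56000 J

P₁ = nRT₁/V₁ = 5.44×8.314×635/16.3 = 1760 kPa.
Isothermal: T stays 635 K; PV = const ⇒ V₂ = 114 L, P₂ = 251 kPa.
ΔU = 0 (ideal gas, T constant).
W = nRT ln(V₂/V₁) = 5.44×8.314×635×ln(7.02) = 56000 J.
Q = ΔU + W = 56000 J.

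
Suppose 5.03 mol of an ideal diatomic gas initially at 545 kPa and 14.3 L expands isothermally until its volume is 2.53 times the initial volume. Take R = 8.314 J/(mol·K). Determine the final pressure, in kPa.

215 kPa

T₁ = P₁V₁/(nR) = 545×14.3/(5.03×8.314) = 186 K.
Isothermal: T stays 186 K; PV = const ⇒ V₂ = 36.2 L, P₂ = 215 kPa.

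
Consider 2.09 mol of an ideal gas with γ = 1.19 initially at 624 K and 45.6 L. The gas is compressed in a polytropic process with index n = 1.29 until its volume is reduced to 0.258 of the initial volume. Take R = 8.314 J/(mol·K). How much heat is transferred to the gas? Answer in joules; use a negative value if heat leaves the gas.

9470 J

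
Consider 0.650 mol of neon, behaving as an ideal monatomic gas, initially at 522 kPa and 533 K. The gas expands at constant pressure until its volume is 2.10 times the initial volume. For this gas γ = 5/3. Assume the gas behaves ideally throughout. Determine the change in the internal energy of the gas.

V₁ = nRT₁/P₁ = 0.650×8.314×533/522 = 5.52 L.
Isobaric: P stays 522 kPa; V/T = const ⇒ T₂ = 1120 K, V₂ = 11.6 L.
For an ideal gas ΔU = nCvΔT with Cv = (3/2)R = 12.5 J/(mol·K).
ΔU = 0.650×12.5×(1120−533) = 4750 J.

4750 J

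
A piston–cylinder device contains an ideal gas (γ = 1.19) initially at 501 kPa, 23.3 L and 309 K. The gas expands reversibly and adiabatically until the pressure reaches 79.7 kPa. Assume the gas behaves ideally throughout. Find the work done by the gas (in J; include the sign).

15600 J

n = P₁V₁/(RT₁) = 501×23.3/(8.314×309) = 4.54 mol.
Adiabatic: T₂/T₁ = (P₂/P₁)^((γ−1)/γ) ⇒ T₂ = 309×(0.159)^0.160 = 230 K; V₂ = 109 L.
ΔU = nCvΔT = 4.54×43.8×(230−309) = -15600 J.
Q = 0 for an adiabatic process, so W = −ΔU = 15600 J.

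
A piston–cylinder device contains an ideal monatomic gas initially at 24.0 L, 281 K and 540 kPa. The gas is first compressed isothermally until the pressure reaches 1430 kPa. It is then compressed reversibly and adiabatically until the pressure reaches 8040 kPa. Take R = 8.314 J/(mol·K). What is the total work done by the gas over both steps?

n = P₁V₁/(RT₁) = 540×24.0/(8.314×281) = 5.55 mol.
Step 1 — Isothermal: T stays 281 K; PV = const ⇒ V₂ = 9.06 L, P₂ = 1430 kPa.
ΔU = 0 (ideal gas, T constant).
W = nRT ln(V₂/V₁) = 5.55×8.314×281×ln(0.378) = -12600 J.
Q = ΔU + W = -12600 J.
State after step 1: P = 1430 kPa, V = 9.06 L, T = 281 K.
Step 2 — Adiabatic: T₂/T₁ = (P₂/P₁)^((γ−1)/γ) ⇒ T₂ = 281×(5.62)^0.400 = 561 K; V₂ = 3.22 L.
ΔU = nCvΔT = 5.55×12.5×(561−281) = 19300 J.
Q = 0 for an adiabatic process, so W = −ΔU = -19300 J.
Net over both steps: W = -32000 J, Q = -12600 J, ΔU = 19300 J.

-32000 J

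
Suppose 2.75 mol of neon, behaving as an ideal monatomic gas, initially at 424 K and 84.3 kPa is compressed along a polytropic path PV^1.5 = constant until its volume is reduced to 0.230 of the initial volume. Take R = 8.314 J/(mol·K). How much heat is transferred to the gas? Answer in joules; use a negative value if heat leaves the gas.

-5260 J

V₁ = nRT₁/P₁ = 2.75×8.314×424/84.3 = 115 L.
Polytropic n=1.5: T₂ = T₁(V₁/V₂)^(n−1) = 424×(4.35)^0.50 = 884 K; P₂ = P₁(V₁/V₂)^n = 764 kPa.
W = (P₁V₁−P₂V₂)/(n−1) = (84.3×115−764×26.4)/0.50 = -21000 J.
ΔU = nCvΔT = 2.75×12.5×(884−424) = 15800 J.
Q = ΔU + W = -5260 J.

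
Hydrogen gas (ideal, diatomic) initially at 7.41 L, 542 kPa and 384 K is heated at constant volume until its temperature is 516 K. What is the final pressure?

728 kPa

Isochoric: V stays 7.41 L; P/T = const ⇒ T₂ = 516 K, P₂ = 728 kPa.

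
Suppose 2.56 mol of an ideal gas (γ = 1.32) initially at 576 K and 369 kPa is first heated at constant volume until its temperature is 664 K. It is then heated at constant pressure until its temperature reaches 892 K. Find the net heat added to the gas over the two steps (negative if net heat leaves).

25900 J

V₁ = nRT₁/P₁ = 2.56×8.314×576/369 = 33.2 L.
Step 1 — Isochoric: V stays 33.2 L; P/T = const ⇒ T₂ = 664 K, P₂ = 425 kPa.
W = 0 (no volume change).
ΔU = nCvΔT = 2.56×26.0×(664−576) = 5850 J.
Q = ΔU = 5850 J.
State after step 1: P = 425 kPa, V = 33.2 L, T = 664 K.
Step 2 — Isobaric: P stays 425 kPa; V/T = const ⇒ T₂ = 892 K, V₂ = 44.6 L.
W = PΔV = 425×(44.6−33.2) kPa·L = 4850 J.
ΔU = nCvΔT = 2.56×26.0×(892−664) = 15200 J.
Q = ΔU + W = nCpΔT = 20000 J.
Net over both steps: W = 4850 J, Q = 25900 J, ΔU = 21000 J.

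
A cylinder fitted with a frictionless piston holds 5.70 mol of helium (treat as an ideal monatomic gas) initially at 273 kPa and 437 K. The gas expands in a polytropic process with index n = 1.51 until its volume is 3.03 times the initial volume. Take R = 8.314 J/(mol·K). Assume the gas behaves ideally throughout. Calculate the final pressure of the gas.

V₁ = nRT₁/P₁ = 5.70×8.314×437/273 = 75.9 L.
Polytropic n=1.51: T₂ = T₁(V₁/V₂)^(n−1) = 437×(0.330)^0.51 = 248 K; P₂ = P₁(V₁/V₂)^n = 51.2 kPa.

51.2 kPa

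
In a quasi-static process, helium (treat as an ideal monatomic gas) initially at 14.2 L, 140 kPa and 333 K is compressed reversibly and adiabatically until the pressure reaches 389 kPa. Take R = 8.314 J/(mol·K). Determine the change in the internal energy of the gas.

n = P₁V₁/(RT₁) = 140×14.2/(8.314×333) = 0.718 mol.
Adiabatic: T₂/T₁ = (P₂/P₁)^((γ−1)/γ) ⇒ T₂ = 333×(2.78)^0.400 = 501 K; V₂ = 7.69 L.
For an ideal gas ΔU = nCvΔT with Cv = (3/2)R = 12.5 J/(mol·K).
ΔU = 0.718×12.5×(501−333) = 1510 J.

1510 J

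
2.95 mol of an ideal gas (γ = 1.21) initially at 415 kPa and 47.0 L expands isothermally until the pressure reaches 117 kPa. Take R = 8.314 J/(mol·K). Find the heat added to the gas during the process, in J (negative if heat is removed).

24700 J

T₁ = P₁V₁/(nR) = 415×47.0/(2.95×8.314) = 795 K.
Isothermal: T stays 795 K; PV = const ⇒ V₂ = 167 L, P₂ = 117 kPa.
ΔU = 0 (ideal gas, T constant).
W = nRT ln(V₂/V₁) = 2.95×8.314×795×ln(3.55) = 24700 J.
Q = ΔU + W = 24700 J.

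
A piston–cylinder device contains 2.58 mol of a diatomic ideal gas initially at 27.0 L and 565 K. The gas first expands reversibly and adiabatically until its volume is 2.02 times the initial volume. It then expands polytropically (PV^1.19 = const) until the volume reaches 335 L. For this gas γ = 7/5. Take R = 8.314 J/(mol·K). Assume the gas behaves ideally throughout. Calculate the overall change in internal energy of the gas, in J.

-14100 J

P₁ = nRT₁/V₁ = 2.58×8.314×565/27.0 = 449 kPa.
Step 1 — Adiabatic: TV^(γ−1) = const ⇒ T₂ = 565×(0.495)^0.400 = 426 K; PV^γ = const ⇒ P₂ = 168 kPa.
ΔU = nCvΔT = 2.58×20.8×(426−565) = -7430 J.
Q = 0 for an adiabatic process, so W = −ΔU = 7430 J.
State after step 1: P = 168 kPa, V = 54.5 L, T = 426 K.
Step 2 — Polytropic n=1.19: T₂ = T₁(V₁/V₂)^(n−1) = 426×(0.163)^0.19 = 302 K; P₂ = P₁(V₁/V₂)^n = 19.3 kPa.
W = (P₁V₁−P₂V₂)/(n−1) = (168×54.5−19.3×335)/0.19 = 14000 J.
ΔU = nCvΔT = 2.58×20.8×(302−426) = -6670 J.
Q = ΔU + W = 7370 J.
Net over both steps: W = 21500 J, Q = 7370 J, ΔU = -14100 J.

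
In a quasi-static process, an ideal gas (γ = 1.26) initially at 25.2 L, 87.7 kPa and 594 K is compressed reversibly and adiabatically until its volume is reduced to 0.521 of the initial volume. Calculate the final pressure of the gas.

199 kPa

Adiabatic: TV^(γ−1) = const ⇒ T₂ = 594×(1.92)^0.260 = 704 K; PV^γ = const ⇒ P₂ = 199 kPa.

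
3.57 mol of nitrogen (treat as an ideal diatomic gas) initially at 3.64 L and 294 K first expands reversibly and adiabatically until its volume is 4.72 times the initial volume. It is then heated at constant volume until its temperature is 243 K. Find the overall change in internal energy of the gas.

P₁ = nRT₁/V₁ = 3.57×8.314×294/3.64 = 2400 kPa.
Step 1 — Adiabatic: TV^(γ−1) = const ⇒ T₂ = 294×(0.212)^0.400 = 158 K; PV^γ = const ⇒ P₂ = 273 kPa.
ΔU = nCvΔT = 3.57×20.8×(158−294) = -10100 J.
Q = 0 for an adiabatic process, so W = −ΔU = 10100 J.
State after step 1: P = 273 kPa, V = 17.2 L, T = 158 K.
Step 2 — Isochoric: V stays 17.2 L; P/T = const ⇒ T₂ = 243 K, P₂ = 420 kPa.
W = 0 (no volume change).
ΔU = nCvΔT = 3.57×20.8×(243−158) = 6300 J.
Q = ΔU = 6300 J.
Net over both steps: W = 10100 J, Q = 6300 J, ΔU = -3780 J.

-3780 J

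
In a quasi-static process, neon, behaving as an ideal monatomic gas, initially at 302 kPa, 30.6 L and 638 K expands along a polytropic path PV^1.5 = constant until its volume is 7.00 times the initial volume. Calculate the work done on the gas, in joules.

n = P₁V₁/(RT₁) = 302×30.6/(8.314×638) = 1.74 mol.
Polytropic n=1.5: T₂ = T₁(V₁/V₂)^(n−1) = 638×(0.143)^0.50 = 241 K; P₂ = P₁(V₁/V₂)^n = 16.3 kPa.
W = (P₁V₁−P₂V₂)/(n−1) = (302×30.6−16.3×214)/0.50 = 11500 J.
Work done on the gas = −W_by = -11500 J.

-11500 J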